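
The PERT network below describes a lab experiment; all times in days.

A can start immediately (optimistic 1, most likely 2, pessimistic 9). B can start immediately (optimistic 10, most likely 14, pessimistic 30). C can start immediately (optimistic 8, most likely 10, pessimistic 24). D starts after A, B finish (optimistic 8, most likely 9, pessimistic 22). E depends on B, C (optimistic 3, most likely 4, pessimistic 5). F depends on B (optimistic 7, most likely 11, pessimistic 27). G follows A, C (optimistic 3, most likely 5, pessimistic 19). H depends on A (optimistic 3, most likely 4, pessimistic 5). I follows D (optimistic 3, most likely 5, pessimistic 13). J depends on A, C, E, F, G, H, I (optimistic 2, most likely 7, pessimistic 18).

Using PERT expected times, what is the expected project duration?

41 days

te_A = (1 + 4·2 + 9)/6 = 18/6 = 3
te_B = (10 + 4·14 + 30)/6 = 96/6 = 16
te_C = (8 + 4·10 + 24)/6 = 72/6 = 12
te_D = (8 + 4·9 + 22)/6 = 66/6 = 11
te_E = (3 + 4·4 + 5)/6 = 24/6 = 4
te_F = (7 + 4·11 + 27)/6 = 78/6 = 13
te_G = (3 + 4·5 + 19)/6 = 42/6 = 7
te_H = (3 + 4·4 + 5)/6 = 24/6 = 4
te_I = (3 + 4·5 + 13)/6 = 36/6 = 6
te_J = (2 + 4·7 + 18)/6 = 48/6 = 8

Forward pass:
ES_A = 0; EF_A = 3
ES_B = 0; EF_B = 16
ES_C = 0; EF_C = 12
ES_D = max(EF_A=3, EF_B=16) = 16; EF_D = 16+11 = 27
ES_E = max(EF_B=16, EF_C=12) = 16; EF_E = 16+4 = 20
ES_F = 16; EF_F = 16+13 = 29
ES_G = max(EF_A=3, EF_C=12) = 12; EF_G = 12+7 = 19
ES_H = 3; EF_H = 3+4 = 7
ES_I = 27; EF_I = 27+6 = 33
ES_J = max(EF_A=3, EF_C=12, EF_E=20, EF_F=29, EF_G=19, EF_H=7, EF_I=33) = 33; EF_J = 33+8 = 41
Expected project duration μ = 41 days. Critical path: B → D → I → J.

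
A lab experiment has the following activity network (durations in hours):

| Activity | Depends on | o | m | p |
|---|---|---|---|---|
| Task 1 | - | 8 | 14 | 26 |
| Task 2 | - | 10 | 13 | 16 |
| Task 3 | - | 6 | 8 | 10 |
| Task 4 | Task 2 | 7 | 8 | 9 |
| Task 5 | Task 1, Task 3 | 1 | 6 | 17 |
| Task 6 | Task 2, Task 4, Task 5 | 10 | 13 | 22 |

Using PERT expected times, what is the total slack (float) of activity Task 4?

1 hours

te_Task 1 = (8 + 4·14 + 26)/6 = 90/6 = 15
te_Task 2 = (10 + 4·13 + 16)/6 = 78/6 = 13
te_Task 3 = (6 + 4·8 + 10)/6 = 48/6 = 8
te_Task 4 = (7 + 4·8 + 9)/6 = 48/6 = 8
te_Task 5 = (1 + 4·6 + 17)/6 = 42/6 = 7
te_Task 6 = (10 + 4·13 + 22)/6 = 84/6 = 14

Forward pass:
ES_Task 1 = 0; EF_Task 1 = 15
ES_Task 2 = 0; EF_Task 2 = 13
ES_Task 3 = 0; EF_Task 3 = 8
ES_Task 4 = 13; EF_Task 4 = 13+8 = 21
ES_Task 5 = max(EF_Task 1=15, EF_Task 3=8) = 15; EF_Task 5 = 15+7 = 22
ES_Task 6 = max(EF_Task 2=13, EF_Task 4=21, EF_Task 5=22) = 22; EF_Task 6 = 22+14 = 36
Expected project duration μ = 36 hours. Critical path: Task 1 → Task 5 → Task 6.

Backward pass:
LF_Task 6 = 36; LS_Task 6 = 36−14 = 22
LF_Task 5 = LS_Task 6 = 22; LS_Task 5 = 22−7 = 15
LF_Task 4 = LS_Task 6 = 22; LS_Task 4 = 22−8 = 14
LF_Task 3 = LS_Task 5 = 15; LS_Task 3 = 15−8 = 7
LF_Task 2 = min(LS_Task 4=14, LS_Task 6=22) = 14; LS_Task 2 = 14−13 = 1
LF_Task 1 = LS_Task 5 = 15; LS_Task 1 = 15−15 = 0
Slack_Task 4 = LS_Task 4 − ES_Task 4 = 14 − 13 = 1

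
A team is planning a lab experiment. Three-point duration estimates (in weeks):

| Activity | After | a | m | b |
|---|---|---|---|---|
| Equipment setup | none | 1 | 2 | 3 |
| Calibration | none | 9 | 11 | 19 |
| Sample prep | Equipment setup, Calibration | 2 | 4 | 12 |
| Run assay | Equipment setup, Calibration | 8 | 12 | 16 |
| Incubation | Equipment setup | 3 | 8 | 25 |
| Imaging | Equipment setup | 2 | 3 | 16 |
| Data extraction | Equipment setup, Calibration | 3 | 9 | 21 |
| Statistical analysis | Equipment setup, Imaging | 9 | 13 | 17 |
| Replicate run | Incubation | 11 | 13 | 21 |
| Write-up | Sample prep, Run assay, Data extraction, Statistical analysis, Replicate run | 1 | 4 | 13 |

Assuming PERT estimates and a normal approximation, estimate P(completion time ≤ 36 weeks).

te_Equipment setup = (1 + 4·2 + 3)/6 = 12/6 = 2; σ²_Equipment setup = ((3−1)/6)² = 0.111
te_Calibration = (9 + 4·11 + 19)/6 = 72/6 = 12; σ²_Calibration = ((19−9)/6)² = 2.778
te_Sample prep = (2 + 4·4 + 12)/6 = 30/6 = 5; σ²_Sample prep = ((12−2)/6)² = 2.778
te_Run assay = (8 + 4·12 + 16)/6 = 72/6 = 12; σ²_Run assay = ((16−8)/6)² = 1.778
te_Incubation = (3 + 4·8 + 25)/6 = 60/6 = 10; σ²_Incubation = ((25−3)/6)² = 13.444
te_Imaging = (2 + 4·3 + 16)/6 = 30/6 = 5; σ²_Imaging = ((16−2)/6)² = 5.444
te_Data extraction = (3 + 4·9 + 21)/6 = 60/6 = 10; σ²_Data extraction = ((21−3)/6)² = 9.000
te_Statistical analysis = (9 + 4·13 + 17)/6 = 78/6 = 13; σ²_Statistical analysis = ((17−9)/6)² = 1.778
te_Replicate run = (11 + 4·13 + 21)/6 = 84/6 = 14; σ²_Replicate run = ((21−11)/6)² = 2.778
te_Write-up = (1 + 4·4 + 13)/6 = 30/6 = 5; σ²_Write-up = ((13−1)/6)² = 4.000

Forward pass:
ES_Equipment setup = 0; EF_Equipment setup = 2
ES_Calibration = 0; EF_Calibration = 12
ES_Sample prep = max(EF_Equipment setup=2, EF_Calibration=12) = 12; EF_Sample prep = 12+5 = 17
ES_Run assay = max(EF_Equipment setup=2, EF_Calibration=12) = 12; EF_Run assay = 12+12 = 24
ES_Incubation = 2; EF_Incubation = 2+10 = 12
ES_Imaging = 2; EF_Imaging = 2+5 = 7
ES_Data extraction = max(EF_Equipment setup=2, EF_Calibration=12) = 12; EF_Data extraction = 12+10 = 22
ES_Statistical analysis = max(EF_Equipment setup=2, EF_Imaging=7) = 7; EF_Statistical analysis = 7+13 = 20
ES_Replicate run = 12; EF_Replicate run = 12+14 = 26
ES_Write-up = max(EF_Sample prep=17, EF_Run assay=24, EF_Data extraction=22, EF_Statistical analysis=20, EF_Replicate run=26) = 26; EF_Write-up = 26+5 = 31
Expected project duration μ = 31 weeks. Critical path: Equipment setup → Incubation → Replicate run → Write-up.

Variance along critical path = 0.111 + 13.444 + 2.778 + 4.000 = 20.333; σ = √20.333 = 4.509 weeks.
Z = (36 − 31) / 4.509 = 1.109
P(T ≤ 36) = Φ(1.109) ≈ 0.866

0.866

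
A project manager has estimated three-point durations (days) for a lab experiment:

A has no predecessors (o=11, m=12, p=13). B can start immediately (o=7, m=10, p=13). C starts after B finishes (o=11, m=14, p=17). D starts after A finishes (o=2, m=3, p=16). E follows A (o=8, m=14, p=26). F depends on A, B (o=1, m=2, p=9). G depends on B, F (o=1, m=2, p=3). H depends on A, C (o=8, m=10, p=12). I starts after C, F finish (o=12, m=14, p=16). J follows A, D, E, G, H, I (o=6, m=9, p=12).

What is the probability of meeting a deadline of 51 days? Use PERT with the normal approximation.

0.984

te_A = (11 + 4·12 + 13)/6 = 72/6 = 12; σ²_A = ((13−11)/6)² = 0.111
te_B = (7 + 4·10 + 13)/6 = 60/6 = 10; σ²_B = ((13−7)/6)² = 1.000
te_C = (11 + 4·14 + 17)/6 = 84/6 = 14; σ²_C = ((17−11)/6)² = 1.000
te_D = (2 + 4·3 + 16)/6 = 30/6 = 5; σ²_D = ((16−2)/6)² = 5.444
te_E = (8 + 4·14 + 26)/6 = 90/6 = 15; σ²_E = ((26−8)/6)² = 9.000
te_F = (1 + 4·2 + 9)/6 = 18/6 = 3; σ²_F = ((9−1)/6)² = 1.778
te_G = (1 + 4·2 + 3)/6 = 12/6 = 2; σ²_G = ((3−1)/6)² = 0.111
te_H = (8 + 4·10 + 12)/6 = 60/6 = 10; σ²_H = ((12−8)/6)² = 0.444
te_I = (12 + 4·14 + 16)/6 = 84/6 = 14; σ²_I = ((16−12)/6)² = 0.444
te_J = (6 + 4·9 + 12)/6 = 54/6 = 9; σ²_J = ((12−6)/6)² = 1.000

Forward pass:
ES_A = 0; EF_A = 12
ES_B = 0; EF_B = 10
ES_C = 10; EF_C = 10+14 = 24
ES_D = 12; EF_D = 12+5 = 17
ES_E = 12; EF_E = 12+15 = 27
ES_F = max(EF_A=12, EF_B=10) = 12; EF_F = 12+3 = 15
ES_G = max(EF_B=10, EF_F=15) = 15; EF_G = 15+2 = 17
ES_H = max(EF_A=12, EF_C=24) = 24; EF_H = 24+10 = 34
ES_I = max(EF_C=24, EF_F=15) = 24; EF_I = 24+14 = 38
ES_J = max(EF_A=12, EF_D=17, EF_E=27, EF_G=17, EF_H=34, EF_I=38) = 38; EF_J = 38+9 = 47
Expected project duration μ = 47 days. Critical path: B → C → I → J.

Variance along critical path = 1.000 + 1.000 + 0.444 + 1.000 = 3.444; σ = √3.444 = 1.856 days.
Z = (51 − 47) / 1.856 = 2.155
P(T ≤ 51) = Φ(2.155) ≈ 0.984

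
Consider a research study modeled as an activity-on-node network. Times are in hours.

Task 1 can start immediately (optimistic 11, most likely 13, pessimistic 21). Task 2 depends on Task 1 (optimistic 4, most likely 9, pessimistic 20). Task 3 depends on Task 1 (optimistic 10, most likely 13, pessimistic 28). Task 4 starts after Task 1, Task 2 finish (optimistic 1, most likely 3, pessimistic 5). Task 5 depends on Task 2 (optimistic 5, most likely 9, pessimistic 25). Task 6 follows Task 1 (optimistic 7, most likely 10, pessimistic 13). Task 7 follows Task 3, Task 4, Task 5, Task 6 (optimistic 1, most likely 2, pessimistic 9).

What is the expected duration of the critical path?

38 hours

te_Task 1 = (11 + 4·13 + 21)/6 = 84/6 = 14
te_Task 2 = (4 + 4·9 + 20)/6 = 60/6 = 10
te_Task 3 = (10 + 4·13 + 28)/6 = 90/6 = 15
te_Task 4 = (1 + 4·3 + 5)/6 = 18/6 = 3
te_Task 5 = (5 + 4·9 + 25)/6 = 66/6 = 11
te_Task 6 = (7 + 4·10 + 13)/6 = 60/6 = 10
te_Task 7 = (1 + 4·2 + 9)/6 = 18/6 = 3

Forward pass:
ES_Task 1 = 0; EF_Task 1 = 14
ES_Task 2 = 14; EF_Task 2 = 14+10 = 24
ES_Task 3 = 14; EF_Task 3 = 14+15 = 29
ES_Task 4 = max(EF_Task 1=14, EF_Task 2=24) = 24; EF_Task 4 = 24+3 = 27
ES_Task 5 = 24; EF_Task 5 = 24+11 = 35
ES_Task 6 = 14; EF_Task 6 = 14+10 = 24
ES_Task 7 = max(EF_Task 3=29, EF_Task 4=27, EF_Task 5=35, EF_Task 6=24) = 35; EF_Task 7 = 35+3 = 38
Expected project duration μ = 38 hours. Critical path: Task 1 → Task 2 → Task 5 → Task 7.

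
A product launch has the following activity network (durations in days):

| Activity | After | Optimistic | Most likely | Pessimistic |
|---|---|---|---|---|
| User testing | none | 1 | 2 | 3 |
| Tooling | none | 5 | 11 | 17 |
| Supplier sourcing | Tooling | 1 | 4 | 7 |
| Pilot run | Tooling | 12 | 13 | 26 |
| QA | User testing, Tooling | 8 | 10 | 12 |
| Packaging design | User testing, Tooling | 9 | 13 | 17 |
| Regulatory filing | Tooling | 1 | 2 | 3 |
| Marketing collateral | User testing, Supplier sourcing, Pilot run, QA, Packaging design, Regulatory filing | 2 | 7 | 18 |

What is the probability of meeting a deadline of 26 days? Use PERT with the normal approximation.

te_User testing = (1 + 4·2 + 3)/6 = 12/6 = 2; σ²_User testing = ((3−1)/6)² = 0.111
te_Tooling = (5 + 4·11 + 17)/6 = 66/6 = 11; σ²_Tooling = ((17−5)/6)² = 4.000
te_Supplier sourcing = (1 + 4·4 + 7)/6 = 24/6 = 4; σ²_Supplier sourcing = ((7−1)/6)² = 1.000
te_Pilot run = (12 + 4·13 + 26)/6 = 90/6 = 15; σ²_Pilot run = ((26−12)/6)² = 5.444
te_QA = (8 + 4·10 + 12)/6 = 60/6 = 10; σ²_QA = ((12−8)/6)² = 0.444
te_Packaging design = (9 + 4·13 + 17)/6 = 78/6 = 13; σ²_Packaging design = ((17−9)/6)² = 1.778
te_Regulatory filing = (1 + 4·2 + 3)/6 = 12/6 = 2; σ²_Regulatory filing = ((3−1)/6)² = 0.111
te_Marketing collateral = (2 + 4·7 + 18)/6 = 48/6 = 8; σ²_Marketing collateral = ((18−2)/6)² = 7.111

Forward pass:
ES_User testing = 0; EF_User testing = 2
ES_Tooling = 0; EF_Tooling = 11
ES_Supplier sourcing = 11; EF_Supplier sourcing = 11+4 = 15
ES_Pilot run = 11; EF_Pilot run = 11+15 = 26
ES_QA = max(EF_User testing=2, EF_Tooling=11) = 11; EF_QA = 11+10 = 21
ES_Packaging design = max(EF_User testing=2, EF_Tooling=11) = 11; EF_Packaging design = 11+13 = 24
ES_Regulatory filing = 11; EF_Regulatory filing = 11+2 = 13
ES_Marketing collateral = max(EF_User testing=2, EF_Supplier sourcing=15, EF_Pilot run=26, EF_QA=21, EF_Packaging design=24, EF_Regulatory filing=13) = 26; EF_Marketing collateral = 26+8 = 34
Expected project duration μ = 34 days. Critical path: Tooling → Pilot run → Marketing collateral.

Variance along critical path = 4.000 + 5.444 + 7.111 = 16.556; σ = √16.556 = 4.069 days.
Z = (26 − 34) / 4.069 = -1.966
P(T ≤ 26) = Φ(-1.966) ≈ 0.025

0.025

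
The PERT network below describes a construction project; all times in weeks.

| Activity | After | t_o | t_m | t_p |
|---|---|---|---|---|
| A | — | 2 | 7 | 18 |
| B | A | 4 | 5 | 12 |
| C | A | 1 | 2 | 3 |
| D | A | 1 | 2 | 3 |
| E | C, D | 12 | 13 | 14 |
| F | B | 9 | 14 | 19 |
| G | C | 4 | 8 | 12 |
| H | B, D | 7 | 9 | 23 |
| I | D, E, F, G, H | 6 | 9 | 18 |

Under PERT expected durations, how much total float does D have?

5 weeks

te_A = (2 + 4·7 + 18)/6 = 48/6 = 8
te_B = (4 + 4·5 + 12)/6 = 36/6 = 6
te_C = (1 + 4·2 + 3)/6 = 12/6 = 2
te_D = (1 + 4·2 + 3)/6 = 12/6 = 2
te_E = (12 + 4·13 + 14)/6 = 78/6 = 13
te_F = (9 + 4·14 + 19)/6 = 84/6 = 14
te_G = (4 + 4·8 + 12)/6 = 48/6 = 8
te_H = (7 + 4·9 + 23)/6 = 66/6 = 11
te_I = (6 + 4·9 + 18)/6 = 60/6 = 10

Forward pass:
ES_A = 0; EF_A = 8
ES_B = 8; EF_B = 8+6 = 14
ES_C = 8; EF_C = 8+2 = 10
ES_D = 8; EF_D = 8+2 = 10
ES_E = max(EF_C=10, EF_D=10) = 10; EF_E = 10+13 = 23
ES_F = 14; EF_F = 14+14 = 28
ES_G = 10; EF_G = 10+8 = 18
ES_H = max(EF_B=14, EF_D=10) = 14; EF_H = 14+11 = 25
ES_I = max(EF_D=10, EF_E=23, EF_F=28, EF_G=18, EF_H=25) = 28; EF_I = 28+10 = 38
Expected project duration μ = 38 weeks. Critical path: A → B → F → I.

Backward pass:
LF_I = 38; LS_I = 38−10 = 28
LF_H = LS_I = 28; LS_H = 28−11 = 17
LF_G = LS_I = 28; LS_G = 28−8 = 20
LF_F = LS_I = 28; LS_F = 28−14 = 14
LF_E = LS_I = 28; LS_E = 28−13 = 15
LF_D = min(LS_E=15, LS_H=17, LS_I=28) = 15; LS_D = 15−2 = 13
LF_C = min(LS_E=15, LS_G=20) = 15; LS_C = 15−2 = 13
LF_B = min(LS_F=14, LS_H=17) = 14; LS_B = 14−6 = 8
LF_A = min(LS_B=8, LS_C=13, LS_D=13) = 8; LS_A = 8−8 = 0
Slack_D = LS_D − ES_D = 13 − 8 = 5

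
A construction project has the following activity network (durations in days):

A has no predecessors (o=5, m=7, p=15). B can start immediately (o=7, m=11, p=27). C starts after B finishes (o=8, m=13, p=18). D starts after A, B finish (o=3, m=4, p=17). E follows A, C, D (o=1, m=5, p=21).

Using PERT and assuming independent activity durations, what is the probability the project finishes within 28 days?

te_A = (5 + 4·7 + 15)/6 = 48/6 = 8; σ²_A = ((15−5)/6)² = 2.778
te_B = (7 + 4·11 + 27)/6 = 78/6 = 13; σ²_B = ((27−7)/6)² = 11.111
te_C = (8 + 4·13 + 18)/6 = 78/6 = 13; σ²_C = ((18−8)/6)² = 2.778
te_D = (3 + 4·4 + 17)/6 = 36/6 = 6; σ²_D = ((17−3)/6)² = 5.444
te_E = (1 + 4·5 + 21)/6 = 42/6 = 7; σ²_E = ((21−1)/6)² = 11.111

Forward pass:
ES_A = 0; EF_A = 8
ES_B = 0; EF_B = 13
ES_C = 13; EF_C = 13+13 = 26
ES_D = max(EF_A=8, EF_B=13) = 13; EF_D = 13+6 = 19
ES_E = max(EF_A=8, EF_C=26, EF_D=19) = 26; EF_E = 26+7 = 33
Expected project duration μ = 33 days. Critical path: B → C → E.

Variance along critical path = 11.111 + 2.778 + 11.111 = 25.000; σ = √25.000 = 5.000 days.
Z = (28 − 33) / 5.000 = -1.000
P(T ≤ 28) = Φ(-1.000) ≈ 0.159

0.159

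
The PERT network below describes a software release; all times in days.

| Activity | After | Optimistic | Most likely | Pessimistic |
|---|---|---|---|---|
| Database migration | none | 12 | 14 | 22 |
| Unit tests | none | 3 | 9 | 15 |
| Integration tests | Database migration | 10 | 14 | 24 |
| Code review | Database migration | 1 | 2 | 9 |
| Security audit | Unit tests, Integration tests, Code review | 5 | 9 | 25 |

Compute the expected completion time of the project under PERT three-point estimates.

41 days

te_Database migration = (12 + 4·14 + 22)/6 = 90/6 = 15
te_Unit tests = (3 + 4·9 + 15)/6 = 54/6 = 9
te_Integration tests = (10 + 4·14 + 24)/6 = 90/6 = 15
te_Code review = (1 + 4·2 + 9)/6 = 18/6 = 3
te_Security audit = (5 + 4·9 + 25)/6 = 66/6 = 11

Forward pass:
ES_Database migration = 0; EF_Database migration = 15
ES_Unit tests = 0; EF_Unit tests = 9
ES_Integration tests = 15; EF_Integration tests = 15+15 = 30
ES_Code review = 15; EF_Code review = 15+3 = 18
ES_Security audit = max(EF_Unit tests=9, EF_Integration tests=30, EF_Code review=18) = 30; EF_Security audit = 30+11 = 41
Expected project duration μ = 41 days. Critical path: Database migration → Integration tests → Security audit.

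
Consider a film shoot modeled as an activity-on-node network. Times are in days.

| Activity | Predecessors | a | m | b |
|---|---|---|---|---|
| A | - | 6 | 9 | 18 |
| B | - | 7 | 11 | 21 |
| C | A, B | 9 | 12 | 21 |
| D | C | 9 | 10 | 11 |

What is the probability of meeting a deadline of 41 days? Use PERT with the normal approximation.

0.974

te_A = (6 + 4·9 + 18)/6 = 60/6 = 10; σ²_A = ((18−6)/6)² = 4.000
te_B = (7 + 4·11 + 21)/6 = 72/6 = 12; σ²_B = ((21−7)/6)² = 5.444
te_C = (9 + 4·12 + 21)/6 = 78/6 = 13; σ²_C = ((21−9)/6)² = 4.000
te_D = (9 + 4·10 + 11)/6 = 60/6 = 10; σ²_D = ((11−9)/6)² = 0.111

Forward pass:
ES_A = 0; EF_A = 10
ES_B = 0; EF_B = 12
ES_C = max(EF_A=10, EF_B=12) = 12; EF_C = 12+13 = 25
ES_D = 25; EF_D = 25+10 = 35
Expected project duration μ = 35 days. Critical path: B → C → D.

Variance along critical path = 5.444 + 4.000 + 0.111 = 9.556; σ = √9.556 = 3.091 days.
Z = (41 − 35) / 3.091 = 1.941
P(T ≤ 41) = Φ(1.941) ≈ 0.974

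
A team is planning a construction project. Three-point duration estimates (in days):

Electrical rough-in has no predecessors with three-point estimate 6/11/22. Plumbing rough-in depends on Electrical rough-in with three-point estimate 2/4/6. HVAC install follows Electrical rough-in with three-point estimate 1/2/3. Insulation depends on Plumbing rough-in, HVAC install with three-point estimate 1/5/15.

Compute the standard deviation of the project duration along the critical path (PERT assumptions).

3.61 days

te_Electrical rough-in = (6 + 4·11 + 22)/6 = 72/6 = 12; σ²_Electrical rough-in = ((22−6)/6)² = 7.111
te_Plumbing rough-in = (2 + 4·4 + 6)/6 = 24/6 = 4; σ²_Plumbing rough-in = ((6−2)/6)² = 0.444
te_HVAC install = (1 + 4·2 + 3)/6 = 12/6 = 2; σ²_HVAC install = ((3−1)/6)² = 0.111
te_Insulation = (1 + 4·5 + 15)/6 = 36/6 = 6; σ²_Insulation = ((15−1)/6)² = 5.444

Forward pass:
ES_Electrical rough-in = 0; EF_Electrical rough-in = 12
ES_Plumbing rough-in = 12; EF_Plumbing rough-in = 12+4 = 16
ES_HVAC install = 12; EF_HVAC install = 12+2 = 14
ES_Insulation = max(EF_Plumbing rough-in=16, EF_HVAC install=14) = 16; EF_Insulation = 16+6 = 22
Expected project duration μ = 22 days. Critical path: Electrical rough-in → Plumbing rough-in → Insulation.

Variance along critical path = 7.111 + 0.444 + 5.444 = 13.000
σ = √13.000 = 3.606 days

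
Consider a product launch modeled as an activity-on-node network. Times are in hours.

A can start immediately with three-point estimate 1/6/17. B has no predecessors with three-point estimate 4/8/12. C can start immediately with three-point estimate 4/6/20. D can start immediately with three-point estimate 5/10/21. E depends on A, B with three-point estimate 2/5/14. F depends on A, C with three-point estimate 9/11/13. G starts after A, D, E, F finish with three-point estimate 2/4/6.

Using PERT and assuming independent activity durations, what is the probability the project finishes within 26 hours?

te_A = (1 + 4·6 + 17)/6 = 42/6 = 7; σ²_A = ((17−1)/6)² = 7.111
te_B = (4 + 4·8 + 12)/6 = 48/6 = 8; σ²_B = ((12−4)/6)² = 1.778
te_C = (4 + 4·6 + 20)/6 = 48/6 = 8; σ²_C = ((20−4)/6)² = 7.111
te_D = (5 + 4·10 + 21)/6 = 66/6 = 11; σ²_D = ((21−5)/6)² = 7.111
te_E = (2 + 4·5 + 14)/6 = 36/6 = 6; σ²_E = ((14−2)/6)² = 4.000
te_F = (9 + 4·11 + 13)/6 = 66/6 = 11; σ²_F = ((13−9)/6)² = 0.444
te_G = (2 + 4·4 + 6)/6 = 24/6 = 4; σ²_G = ((6−2)/6)² = 0.444

Forward pass:
ES_A = 0; EF_A = 7
ES_B = 0; EF_B = 8
ES_C = 0; EF_C = 8
ES_D = 0; EF_D = 11
ES_E = max(EF_A=7, EF_B=8) = 8; EF_E = 8+6 = 14
ES_F = max(EF_A=7, EF_C=8) = 8; EF_F = 8+11 = 19
ES_G = max(EF_A=7, EF_D=11, EF_E=14, EF_F=19) = 19; EF_G = 19+4 = 23
Expected project duration μ = 23 hours. Critical path: C → F → G.

Variance along critical path = 7.111 + 0.444 + 0.444 = 8.000; σ = √8.000 = 2.828 hours.
Z = (26 − 23) / 2.828 = 1.061
P(T ≤ 26) = Φ(1.061) ≈ 0.856

0.856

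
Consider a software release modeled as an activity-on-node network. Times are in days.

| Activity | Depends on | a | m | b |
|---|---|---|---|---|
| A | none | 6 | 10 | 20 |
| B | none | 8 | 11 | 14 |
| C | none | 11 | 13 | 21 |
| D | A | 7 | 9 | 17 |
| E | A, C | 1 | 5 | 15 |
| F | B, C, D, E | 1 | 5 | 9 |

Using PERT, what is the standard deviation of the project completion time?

3.16 days

te_A = (6 + 4·10 + 20)/6 = 66/6 = 11; σ²_A = ((20−6)/6)² = 5.444
te_B = (8 + 4·11 + 14)/6 = 66/6 = 11; σ²_B = ((14−8)/6)² = 1.000
te_C = (11 + 4·13 + 21)/6 = 84/6 = 14; σ²_C = ((21−11)/6)² = 2.778
te_D = (7 + 4·9 + 17)/6 = 60/6 = 10; σ²_D = ((17−7)/6)² = 2.778
te_E = (1 + 4·5 + 15)/6 = 36/6 = 6; σ²_E = ((15−1)/6)² = 5.444
te_F = (1 + 4·5 + 9)/6 = 30/6 = 5; σ²_F = ((9−1)/6)² = 1.778

Forward pass:
ES_A = 0; EF_A = 11
ES_B = 0; EF_B = 11
ES_C = 0; EF_C = 14
ES_D = 11; EF_D = 11+10 = 21
ES_E = max(EF_A=11, EF_C=14) = 14; EF_E = 14+6 = 20
ES_F = max(EF_B=11, EF_C=14, EF_D=21, EF_E=20) = 21; EF_F = 21+5 = 26
Expected project duration μ = 26 days. Critical path: A → D → F.

Variance along critical path = 5.444 + 2.778 + 1.778 = 10.000
σ = √10.000 = 3.162 days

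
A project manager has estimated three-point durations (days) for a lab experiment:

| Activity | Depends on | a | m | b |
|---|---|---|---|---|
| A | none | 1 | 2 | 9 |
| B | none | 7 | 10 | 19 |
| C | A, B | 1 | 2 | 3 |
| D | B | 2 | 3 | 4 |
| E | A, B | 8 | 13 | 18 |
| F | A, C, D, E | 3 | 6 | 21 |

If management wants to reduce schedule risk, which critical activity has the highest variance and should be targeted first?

te_A = (1 + 4·2 + 9)/6 = 18/6 = 3; σ²_A = ((9−1)/6)² = 1.778
te_B = (7 + 4·10 + 19)/6 = 66/6 = 11; σ²_B = ((19−7)/6)² = 4.000
te_C = (1 + 4·2 + 3)/6 = 12/6 = 2; σ²_C = ((3−1)/6)² = 0.111
te_D = (2 + 4·3 + 4)/6 = 18/6 = 3; σ²_D = ((4−2)/6)² = 0.111
te_E = (8 + 4·13 + 18)/6 = 78/6 = 13; σ²_E = ((18−8)/6)² = 2.778
te_F = (3 + 4·6 + 21)/6 = 48/6 = 8; σ²_F = ((21−3)/6)² = 9.000

Forward pass:
ES_A = 0; EF_A = 3
ES_B = 0; EF_B = 11
ES_C = max(EF_A=3, EF_B=11) = 11; EF_C = 11+2 = 13
ES_D = 11; EF_D = 11+3 = 14
ES_E = max(EF_A=3, EF_B=11) = 11; EF_E = 11+13 = 24
ES_F = max(EF_A=3, EF_C=13, EF_D=14, EF_E=24) = 24; EF_F = 24+8 = 32
Expected project duration μ = 32 days. Critical path: B → E → F.

Variances on critical path: σ²_B=4.000, σ²_E=2.778, σ²_F=9.000.
Largest is σ²_F = 9.000.

F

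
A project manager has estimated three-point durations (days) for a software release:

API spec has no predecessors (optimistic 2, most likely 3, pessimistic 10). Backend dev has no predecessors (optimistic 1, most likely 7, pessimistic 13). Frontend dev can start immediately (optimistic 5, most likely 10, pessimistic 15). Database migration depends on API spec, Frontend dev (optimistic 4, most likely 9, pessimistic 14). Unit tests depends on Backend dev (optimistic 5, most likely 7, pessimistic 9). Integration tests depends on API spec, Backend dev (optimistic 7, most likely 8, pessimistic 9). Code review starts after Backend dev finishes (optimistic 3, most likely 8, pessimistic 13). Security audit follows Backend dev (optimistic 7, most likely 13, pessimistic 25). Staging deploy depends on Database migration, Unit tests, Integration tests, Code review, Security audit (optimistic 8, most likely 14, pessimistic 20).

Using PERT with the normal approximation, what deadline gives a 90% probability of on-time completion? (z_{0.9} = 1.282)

te_API spec = (2 + 4·3 + 10)/6 = 24/6 = 4; σ²_API spec = ((10−2)/6)² = 1.778
te_Backend dev = (1 + 4·7 + 13)/6 = 42/6 = 7; σ²_Backend dev = ((13−1)/6)² = 4.000
te_Frontend dev = (5 + 4·10 + 15)/6 = 60/6 = 10; σ²_Frontend dev = ((15−5)/6)² = 2.778
te_Database migration = (4 + 4·9 + 14)/6 = 54/6 = 9; σ²_Database migration = ((14−4)/6)² = 2.778
te_Unit tests = (5 + 4·7 + 9)/6 = 42/6 = 7; σ²_Unit tests = ((9−5)/6)² = 0.444
te_Integration tests = (7 + 4·8 + 9)/6 = 48/6 = 8; σ²_Integration tests = ((9−7)/6)² = 0.111
te_Code review = (3 + 4·8 + 13)/6 = 48/6 = 8; σ²_Code review = ((13−3)/6)² = 2.778
te_Security audit = (7 + 4·13 + 25)/6 = 84/6 = 14; σ²_Security audit = ((25−7)/6)² = 9.000
te_Staging deploy = (8 + 4·14 + 20)/6 = 84/6 = 14; σ²_Staging deploy = ((20−8)/6)² = 4.000

Forward pass:
ES_API spec = 0; EF_API spec = 4
ES_Backend dev = 0; EF_Backend dev = 7
ES_Frontend dev = 0; EF_Frontend dev = 10
ES_Database migration = max(EF_API spec=4, EF_Frontend dev=10) = 10; EF_Database migration = 10+9 = 19
ES_Unit tests = 7; EF_Unit tests = 7+7 = 14
ES_Integration tests = max(EF_API spec=4, EF_Backend dev=7) = 7; EF_Integration tests = 7+8 = 15
ES_Code review = 7; EF_Code review = 7+8 = 15
ES_Security audit = 7; EF_Security audit = 7+14 = 21
ES_Staging deploy = max(EF_Database migration=19, EF_Unit tests=14, EF_Integration tests=15, EF_Code review=15, EF_Security audit=21) = 21; EF_Staging deploy = 21+14 = 35
Expected project duration μ = 35 days. Critical path: Backend dev → Security audit → Staging deploy.

Variance along critical path = 4.000 + 9.000 + 4.000 = 17.000; σ = 4.123 days.
D = μ + z·σ = 35 + 1.282·4.123 = 40.3 days

40.3 days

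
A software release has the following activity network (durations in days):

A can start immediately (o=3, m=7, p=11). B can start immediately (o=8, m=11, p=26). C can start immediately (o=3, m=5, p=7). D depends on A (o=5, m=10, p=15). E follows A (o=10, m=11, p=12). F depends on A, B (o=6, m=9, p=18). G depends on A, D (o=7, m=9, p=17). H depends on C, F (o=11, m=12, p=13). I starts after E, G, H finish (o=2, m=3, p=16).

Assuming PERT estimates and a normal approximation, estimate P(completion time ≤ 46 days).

te_A = (3 + 4·7 + 11)/6 = 42/6 = 7; σ²_A = ((11−3)/6)² = 1.778
te_B = (8 + 4·11 + 26)/6 = 78/6 = 13; σ²_B = ((26−8)/6)² = 9.000
te_C = (3 + 4·5 + 7)/6 = 30/6 = 5; σ²_C = ((7−3)/6)² = 0.444
te_D = (5 + 4·10 + 15)/6 = 60/6 = 10; σ²_D = ((15−5)/6)² = 2.778
te_E = (10 + 4·11 + 12)/6 = 66/6 = 11; σ²_E = ((12−10)/6)² = 0.111
te_F = (6 + 4·9 + 18)/6 = 60/6 = 10; σ²_F = ((18−6)/6)² = 4.000
te_G = (7 + 4·9 + 17)/6 = 60/6 = 10; σ²_G = ((17−7)/6)² = 2.778
te_H = (11 + 4·12 + 13)/6 = 72/6 = 12; σ²_H = ((13−11)/6)² = 0.111
te_I = (2 + 4·3 + 16)/6 = 30/6 = 5; σ²_I = ((16−2)/6)² = 5.444

Forward pass:
ES_A = 0; EF_A = 7
ES_B = 0; EF_B = 13
ES_C = 0; EF_C = 5
ES_D = 7; EF_D = 7+10 = 17
ES_E = 7; EF_E = 7+11 = 18
ES_F = max(EF_A=7, EF_B=13) = 13; EF_F = 13+10 = 23
ES_G = max(EF_A=7, EF_D=17) = 17; EF_G = 17+10 = 27
ES_H = max(EF_C=5, EF_F=23) = 23; EF_H = 23+12 = 35
ES_I = max(EF_E=18, EF_G=27, EF_H=35) = 35; EF_I = 35+5 = 40
Expected project duration μ = 40 days. Critical path: B → F → H → I.

Variance along critical path = 9.000 + 4.000 + 0.111 + 5.444 = 18.556; σ = √18.556 = 4.308 days.
Z = (46 − 40) / 4.308 = 1.393
P(T ≤ 46) = Φ(1.393) ≈ 0.918

0.918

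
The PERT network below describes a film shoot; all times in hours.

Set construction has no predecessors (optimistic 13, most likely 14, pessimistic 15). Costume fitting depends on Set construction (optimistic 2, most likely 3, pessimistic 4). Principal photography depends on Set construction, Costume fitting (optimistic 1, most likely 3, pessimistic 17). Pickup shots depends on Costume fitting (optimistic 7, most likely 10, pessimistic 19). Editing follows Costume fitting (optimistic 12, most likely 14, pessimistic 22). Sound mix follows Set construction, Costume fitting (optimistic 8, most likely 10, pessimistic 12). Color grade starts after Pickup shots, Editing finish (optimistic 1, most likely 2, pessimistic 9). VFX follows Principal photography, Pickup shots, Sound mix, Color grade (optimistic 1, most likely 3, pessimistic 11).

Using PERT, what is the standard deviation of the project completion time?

2.75 hours

te_Set construction = (13 + 4·14 + 15)/6 = 84/6 = 14; σ²_Set construction = ((15−13)/6)² = 0.111
te_Costume fitting = (2 + 4·3 + 4)/6 = 18/6 = 3; σ²_Costume fitting = ((4−2)/6)² = 0.111
te_Principal photography = (1 + 4·3 + 17)/6 = 30/6 = 5; σ²_Principal photography = ((17−1)/6)² = 7.111
te_Pickup shots = (7 + 4·10 + 19)/6 = 66/6 = 11; σ²_Pickup shots = ((19−7)/6)² = 4.000
te_Editing = (12 + 4·14 + 22)/6 = 90/6 = 15; σ²_Editing = ((22−12)/6)² = 2.778
te_Sound mix = (8 + 4·10 + 12)/6 = 60/6 = 10; σ²_Sound mix = ((12−8)/6)² = 0.444
te_Color grade = (1 + 4·2 + 9)/6 = 18/6 = 3; σ²_Color grade = ((9−1)/6)² = 1.778
te_VFX = (1 + 4·3 + 11)/6 = 24/6 = 4; σ²_VFX = ((11−1)/6)² = 2.778

Forward pass:
ES_Set construction = 0; EF_Set construction = 14
ES_Costume fitting = 14; EF_Costume fitting = 14+3 = 17
ES_Principal photography = max(EF_Set construction=14, EF_Costume fitting=17) = 17; EF_Principal photography = 17+5 = 22
ES_Pickup shots = 17; EF_Pickup shots = 17+11 = 28
ES_Editing = 17; EF_Editing = 17+15 = 32
ES_Sound mix = max(EF_Set construction=14, EF_Costume fitting=17) = 17; EF_Sound mix = 17+10 = 27
ES_Color grade = max(EF_Pickup shots=28, EF_Editing=32) = 32; EF_Color grade = 32+3 = 35
ES_VFX = max(EF_Principal photography=22, EF_Pickup shots=28, EF_Sound mix=27, EF_Color grade=35) = 35; EF_VFX = 35+4 = 39
Expected project duration μ = 39 hours. Critical path: Set construction → Costume fitting → Editing → Color grade → VFX.

Variance along critical path = 0.111 + 0.111 + 2.778 + 1.778 + 2.778 = 7.556
σ = √7.556 = 2.749 hours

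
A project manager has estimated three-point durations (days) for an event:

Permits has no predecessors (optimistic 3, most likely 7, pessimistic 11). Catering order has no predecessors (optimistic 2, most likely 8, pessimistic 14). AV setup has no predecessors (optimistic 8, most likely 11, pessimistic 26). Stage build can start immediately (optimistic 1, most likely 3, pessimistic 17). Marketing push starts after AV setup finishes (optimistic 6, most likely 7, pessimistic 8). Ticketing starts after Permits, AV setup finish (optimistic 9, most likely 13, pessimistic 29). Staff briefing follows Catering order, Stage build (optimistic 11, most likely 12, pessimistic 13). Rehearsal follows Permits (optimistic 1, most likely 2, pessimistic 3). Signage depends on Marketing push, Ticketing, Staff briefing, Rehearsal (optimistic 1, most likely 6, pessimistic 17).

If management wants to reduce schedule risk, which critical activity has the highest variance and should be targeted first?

Ticketing

te_Permits = (3 + 4·7 + 11)/6 = 42/6 = 7; σ²_Permits = ((11−3)/6)² = 1.778
te_Catering order = (2 + 4·8 + 14)/6 = 48/6 = 8; σ²_Catering order = ((14−2)/6)² = 4.000
te_AV setup = (8 + 4·11 + 26)/6 = 78/6 = 13; σ²_AV setup = ((26−8)/6)² = 9.000
te_Stage build = (1 + 4·3 + 17)/6 = 30/6 = 5; σ²_Stage build = ((17−1)/6)² = 7.111
te_Marketing push = (6 + 4·7 + 8)/6 = 42/6 = 7; σ²_Marketing push = ((8−6)/6)² = 0.111
te_Ticketing = (9 + 4·13 + 29)/6 = 90/6 = 15; σ²_Ticketing = ((29−9)/6)² = 11.111
te_Staff briefing = (11 + 4·12 + 13)/6 = 72/6 = 12; σ²_Staff briefing = ((13−11)/6)² = 0.111
te_Rehearsal = (1 + 4·2 + 3)/6 = 12/6 = 2; σ²_Rehearsal = ((3−1)/6)² = 0.111
te_Signage = (1 + 4·6 + 17)/6 = 42/6 = 7; σ²_Signage = ((17−1)/6)² = 7.111

Forward pass:
ES_Permits = 0; EF_Permits = 7
ES_Catering order = 0; EF_Catering order = 8
ES_AV setup = 0; EF_AV setup = 13
ES_Stage build = 0; EF_Stage build = 5
ES_Marketing push = 13; EF_Marketing push = 13+7 = 20
ES_Ticketing = max(EF_Permits=7, EF_AV setup=13) = 13; EF_Ticketing = 13+15 = 28
ES_Staff briefing = max(EF_Catering order=8, EF_Stage build=5) = 8; EF_Staff briefing = 8+12 = 20
ES_Rehearsal = 7; EF_Rehearsal = 7+2 = 9
ES_Signage = max(EF_Marketing push=20, EF_Ticketing=28, EF_Staff briefing=20, EF_Rehearsal=9) = 28; EF_Signage = 28+7 = 35
Expected project duration μ = 35 days. Critical path: AV setup → Ticketing → Signage.

Variances on critical path: σ²_AV setup=9.000, σ²_Ticketing=11.111, σ²_Signage=7.111.
Largest is σ²_Ticketing = 11.111.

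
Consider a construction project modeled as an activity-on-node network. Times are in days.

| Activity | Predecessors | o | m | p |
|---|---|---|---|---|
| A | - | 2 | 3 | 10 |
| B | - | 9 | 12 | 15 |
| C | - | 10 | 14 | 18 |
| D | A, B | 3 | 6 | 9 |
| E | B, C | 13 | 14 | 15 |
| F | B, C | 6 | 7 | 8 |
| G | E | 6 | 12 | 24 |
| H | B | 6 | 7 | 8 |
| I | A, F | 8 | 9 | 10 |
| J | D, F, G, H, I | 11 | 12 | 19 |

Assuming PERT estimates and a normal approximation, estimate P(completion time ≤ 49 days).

0.080

te_A = (2 + 4·3 + 10)/6 = 24/6 = 4; σ²_A = ((10−2)/6)² = 1.778
te_B = (9 + 4·12 + 15)/6 = 72/6 = 12; σ²_B = ((15−9)/6)² = 1.000
te_C = (10 + 4·14 + 18)/6 = 84/6 = 14; σ²_C = ((18−10)/6)² = 1.778
te_D = (3 + 4·6 + 9)/6 = 36/6 = 6; σ²_D = ((9−3)/6)² = 1.000
te_E = (13 + 4·14 + 15)/6 = 84/6 = 14; σ²_E = ((15−13)/6)² = 0.111
te_F = (6 + 4·7 + 8)/6 = 42/6 = 7; σ²_F = ((8−6)/6)² = 0.111
te_G = (6 + 4·12 + 24)/6 = 78/6 = 13; σ²_G = ((24−6)/6)² = 9.000
te_H = (6 + 4·7 + 8)/6 = 42/6 = 7; σ²_H = ((8−6)/6)² = 0.111
te_I = (8 + 4·9 + 10)/6 = 54/6 = 9; σ²_I = ((10−8)/6)² = 0.111
te_J = (11 + 4·12 + 19)/6 = 78/6 = 13; σ²_J = ((19−11)/6)² = 1.778

Forward pass:
ES_A = 0; EF_A = 4
ES_B = 0; EF_B = 12
ES_C = 0; EF_C = 14
ES_D = max(EF_A=4, EF_B=12) = 12; EF_D = 12+6 = 18
ES_E = max(EF_B=12, EF_C=14) = 14; EF_E = 14+14 = 28
ES_F = max(EF_B=12, EF_C=14) = 14; EF_F = 14+7 = 21
ES_G = 28; EF_G = 28+13 = 41
ES_H = 12; EF_H = 12+7 = 19
ES_I = max(EF_A=4, EF_F=21) = 21; EF_I = 21+9 = 30
ES_J = max(EF_D=18, EF_F=21, EF_G=41, EF_H=19, EF_I=30) = 41; EF_J = 41+13 = 54
Expected project duration μ = 54 days. Critical path: C → E → G → J.

Variance along critical path = 1.778 + 0.111 + 9.000 + 1.778 = 12.667; σ = √12.667 = 3.559 days.
Z = (49 − 54) / 3.559 = -1.405
P(T ≤ 49) = Φ(-1.405) ≈ 0.080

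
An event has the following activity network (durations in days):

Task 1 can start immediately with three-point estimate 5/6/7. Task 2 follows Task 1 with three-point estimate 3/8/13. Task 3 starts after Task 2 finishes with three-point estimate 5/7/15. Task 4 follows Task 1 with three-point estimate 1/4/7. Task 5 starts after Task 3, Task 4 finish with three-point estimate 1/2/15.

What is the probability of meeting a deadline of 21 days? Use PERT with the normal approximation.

0.067

te_Task 1 = (5 + 4·6 + 7)/6 = 36/6 = 6; σ²_Task 1 = ((7−5)/6)² = 0.111
te_Task 2 = (3 + 4·8 + 13)/6 = 48/6 = 8; σ²_Task 2 = ((13−3)/6)² = 2.778
te_Task 3 = (5 + 4·7 + 15)/6 = 48/6 = 8; σ²_Task 3 = ((15−5)/6)² = 2.778
te_Task 4 = (1 + 4·4 + 7)/6 = 24/6 = 4; σ²_Task 4 = ((7−1)/6)² = 1.000
te_Task 5 = (1 + 4·2 + 15)/6 = 24/6 = 4; σ²_Task 5 = ((15−1)/6)² = 5.444

Forward pass:
ES_Task 1 = 0; EF_Task 1 = 6
ES_Task 2 = 6; EF_Task 2 = 6+8 = 14
ES_Task 3 = 14; EF_Task 3 = 14+8 = 22
ES_Task 4 = 6; EF_Task 4 = 6+4 = 10
ES_Task 5 = max(EF_Task 3=22, EF_Task 4=10) = 22; EF_Task 5 = 22+4 = 26
Expected project duration μ = 26 days. Critical path: Task 1 → Task 2 → Task 3 → Task 5.

Variance along critical path = 0.111 + 2.778 + 2.778 + 5.444 = 11.111; σ = √11.111 = 3.333 days.
Z = (21 − 26) / 3.333 = -1.500
P(T ≤ 21) = Φ(-1.500) ≈ 0.067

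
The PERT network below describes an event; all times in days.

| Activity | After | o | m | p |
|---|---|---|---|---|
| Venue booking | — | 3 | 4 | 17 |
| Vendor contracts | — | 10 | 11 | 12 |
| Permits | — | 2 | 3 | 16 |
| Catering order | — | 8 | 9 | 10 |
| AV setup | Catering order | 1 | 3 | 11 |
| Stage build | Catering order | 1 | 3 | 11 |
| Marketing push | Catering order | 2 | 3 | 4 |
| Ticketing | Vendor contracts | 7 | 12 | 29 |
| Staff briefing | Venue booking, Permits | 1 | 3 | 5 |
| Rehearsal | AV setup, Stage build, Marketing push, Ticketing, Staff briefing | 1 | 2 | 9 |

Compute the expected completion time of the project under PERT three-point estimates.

28 days

te_Venue booking = (3 + 4·4 + 17)/6 = 36/6 = 6
te_Vendor contracts = (10 + 4·11 + 12)/6 = 66/6 = 11
te_Permits = (2 + 4·3 + 16)/6 = 30/6 = 5
te_Catering order = (8 + 4·9 + 10)/6 = 54/6 = 9
te_AV setup = (1 + 4·3 + 11)/6 = 24/6 = 4
te_Stage build = (1 + 4·3 + 11)/6 = 24/6 = 4
te_Marketing push = (2 + 4·3 + 4)/6 = 18/6 = 3
te_Ticketing = (7 + 4·12 + 29)/6 = 84/6 = 14
te_Staff briefing = (1 + 4·3 + 5)/6 = 18/6 = 3
te_Rehearsal = (1 + 4·2 + 9)/6 = 18/6 = 3

Forward pass:
ES_Venue booking = 0; EF_Venue booking = 6
ES_Vendor contracts = 0; EF_Vendor contracts = 11
ES_Permits = 0; EF_Permits = 5
ES_Catering order = 0; EF_Catering order = 9
ES_AV setup = 9; EF_AV setup = 9+4 = 13
ES_Stage build = 9; EF_Stage build = 9+4 = 13
ES_Marketing push = 9; EF_Marketing push = 9+3 = 12
ES_Ticketing = 11; EF_Ticketing = 11+14 = 25
ES_Staff briefing = max(EF_Venue booking=6, EF_Permits=5) = 6; EF_Staff briefing = 6+3 = 9
ES_Rehearsal = max(EF_AV setup=13, EF_Stage build=13, EF_Marketing push=12, EF_Ticketing=25, EF_Staff briefing=9) = 25; EF_Rehearsal = 25+3 = 28
Expected project duration μ = 28 days. Critical path: Vendor contracts → Ticketing → Rehearsal.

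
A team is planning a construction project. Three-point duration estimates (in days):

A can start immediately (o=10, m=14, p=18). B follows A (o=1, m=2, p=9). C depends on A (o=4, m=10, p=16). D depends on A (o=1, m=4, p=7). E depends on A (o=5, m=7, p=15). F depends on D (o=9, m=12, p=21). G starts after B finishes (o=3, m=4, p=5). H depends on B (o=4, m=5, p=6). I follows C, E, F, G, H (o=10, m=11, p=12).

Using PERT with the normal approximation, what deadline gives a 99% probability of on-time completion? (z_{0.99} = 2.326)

48.1 days

te_A = (10 + 4·14 + 18)/6 = 84/6 = 14; σ²_A = ((18−10)/6)² = 1.778
te_B = (1 + 4·2 + 9)/6 = 18/6 = 3; σ²_B = ((9−1)/6)² = 1.778
te_C = (4 + 4·10 + 16)/6 = 60/6 = 10; σ²_C = ((16−4)/6)² = 4.000
te_D = (1 + 4·4 + 7)/6 = 24/6 = 4; σ²_D = ((7−1)/6)² = 1.000
te_E = (5 + 4·7 + 15)/6 = 48/6 = 8; σ²_E = ((15−5)/6)² = 2.778
te_F = (9 + 4·12 + 21)/6 = 78/6 = 13; σ²_F = ((21−9)/6)² = 4.000
te_G = (3 + 4·4 + 5)/6 = 24/6 = 4; σ²_G = ((5−3)/6)² = 0.111
te_H = (4 + 4·5 + 6)/6 = 30/6 = 5; σ²_H = ((6−4)/6)² = 0.111
te_I = (10 + 4·11 + 12)/6 = 66/6 = 11; σ²_I = ((12−10)/6)² = 0.111

Forward pass:
ES_A = 0; EF_A = 14
ES_B = 14; EF_B = 14+3 = 17
ES_C = 14; EF_C = 14+10 = 24
ES_D = 14; EF_D = 14+4 = 18
ES_E = 14; EF_E = 14+8 = 22
ES_F = 18; EF_F = 18+13 = 31
ES_G = 17; EF_G = 17+4 = 21
ES_H = 17; EF_H = 17+5 = 22
ES_I = max(EF_C=24, EF_E=22, EF_F=31, EF_G=21, EF_H=22) = 31; EF_I = 31+11 = 42
Expected project duration μ = 42 days. Critical path: A → D → F → I.

Variance along critical path = 1.778 + 1.000 + 4.000 + 0.111 = 6.889; σ = 2.625 days.
D = μ + z·σ = 42 + 2.326·2.625 = 48.1 days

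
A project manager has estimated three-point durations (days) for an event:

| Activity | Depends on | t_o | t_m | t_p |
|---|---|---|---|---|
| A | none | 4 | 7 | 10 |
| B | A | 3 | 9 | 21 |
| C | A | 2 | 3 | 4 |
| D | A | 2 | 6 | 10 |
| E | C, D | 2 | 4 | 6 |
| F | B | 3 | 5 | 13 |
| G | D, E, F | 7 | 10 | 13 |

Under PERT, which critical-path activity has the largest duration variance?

te_A = (4 + 4·7 + 10)/6 = 42/6 = 7; σ²_A = ((10−4)/6)² = 1.000
te_B = (3 + 4·9 + 21)/6 = 60/6 = 10; σ²_B = ((21−3)/6)² = 9.000
te_C = (2 + 4·3 + 4)/6 = 18/6 = 3; σ²_C = ((4−2)/6)² = 0.111
te_D = (2 + 4·6 + 10)/6 = 36/6 = 6; σ²_D = ((10−2)/6)² = 1.778
te_E = (2 + 4·4 + 6)/6 = 24/6 = 4; σ²_E = ((6−2)/6)² = 0.444
te_F = (3 + 4·5 + 13)/6 = 36/6 = 6; σ²_F = ((13−3)/6)² = 2.778
te_G = (7 + 4·10 + 13)/6 = 60/6 = 10; σ²_G = ((13−7)/6)² = 1.000

Forward pass:
ES_A = 0; EF_A = 7
ES_B = 7; EF_B = 7+10 = 17
ES_C = 7; EF_C = 7+3 = 10
ES_D = 7; EF_D = 7+6 = 13
ES_E = max(EF_C=10, EF_D=13) = 13; EF_E = 13+4 = 17
ES_F = 17; EF_F = 17+6 = 23
ES_G = max(EF_D=13, EF_E=17, EF_F=23) = 23; EF_G = 23+10 = 33
Expected project duration μ = 33 days. Critical path: A → B → F → G.

Variances on critical path: σ²_A=1.000, σ²_B=9.000, σ²_F=2.778, σ²_G=1.000.
Largest is σ²_B = 9.000.

B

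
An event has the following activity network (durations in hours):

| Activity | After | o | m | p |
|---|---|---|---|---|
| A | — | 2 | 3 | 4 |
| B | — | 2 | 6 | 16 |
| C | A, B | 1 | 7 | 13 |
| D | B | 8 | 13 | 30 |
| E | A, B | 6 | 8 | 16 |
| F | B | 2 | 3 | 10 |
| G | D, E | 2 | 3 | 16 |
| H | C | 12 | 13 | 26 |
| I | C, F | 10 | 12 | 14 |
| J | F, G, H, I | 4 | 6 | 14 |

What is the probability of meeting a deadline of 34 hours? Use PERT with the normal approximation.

te_A = (2 + 4·3 + 4)/6 = 18/6 = 3; σ²_A = ((4−2)/6)² = 0.111
te_B = (2 + 4·6 + 16)/6 = 42/6 = 7; σ²_B = ((16−2)/6)² = 5.444
te_C = (1 + 4·7 + 13)/6 = 42/6 = 7; σ²_C = ((13−1)/6)² = 4.000
te_D = (8 + 4·13 + 30)/6 = 90/6 = 15; σ²_D = ((30−8)/6)² = 13.444
te_E = (6 + 4·8 + 16)/6 = 54/6 = 9; σ²_E = ((16−6)/6)² = 2.778
te_F = (2 + 4·3 + 10)/6 = 24/6 = 4; σ²_F = ((10−2)/6)² = 1.778
te_G = (2 + 4·3 + 16)/6 = 30/6 = 5; σ²_G = ((16−2)/6)² = 5.444
te_H = (12 + 4·13 + 26)/6 = 90/6 = 15; σ²_H = ((26−12)/6)² = 5.444
te_I = (10 + 4·12 + 14)/6 = 72/6 = 12; σ²_I = ((14−10)/6)² = 0.444
te_J = (4 + 4·6 + 14)/6 = 42/6 = 7; σ²_J = ((14−4)/6)² = 2.778

Forward pass:
ES_A = 0; EF_A = 3
ES_B = 0; EF_B = 7
ES_C = max(EF_A=3, EF_B=7) = 7; EF_C = 7+7 = 14
ES_D = 7; EF_D = 7+15 = 22
ES_E = max(EF_A=3, EF_B=7) = 7; EF_E = 7+9 = 16
ES_F = 7; EF_F = 7+4 = 11
ES_G = max(EF_D=22, EF_E=16) = 22; EF_G = 22+5 = 27
ES_H = 14; EF_H = 14+15 = 29
ES_I = max(EF_C=14, EF_F=11) = 14; EF_I = 14+12 = 26
ES_J = max(EF_F=11, EF_G=27, EF_H=29, EF_I=26) = 29; EF_J = 29+7 = 36
Expected project duration μ = 36 hours. Critical path: B → C → H → J.

Variance along critical path = 5.444 + 4.000 + 5.444 + 2.778 = 17.667; σ = √17.667 = 4.203 hours.
Z = (34 − 36) / 4.203 = -0.476
P(T ≤ 34) = Φ(-0.476) ≈ 0.317

0.317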